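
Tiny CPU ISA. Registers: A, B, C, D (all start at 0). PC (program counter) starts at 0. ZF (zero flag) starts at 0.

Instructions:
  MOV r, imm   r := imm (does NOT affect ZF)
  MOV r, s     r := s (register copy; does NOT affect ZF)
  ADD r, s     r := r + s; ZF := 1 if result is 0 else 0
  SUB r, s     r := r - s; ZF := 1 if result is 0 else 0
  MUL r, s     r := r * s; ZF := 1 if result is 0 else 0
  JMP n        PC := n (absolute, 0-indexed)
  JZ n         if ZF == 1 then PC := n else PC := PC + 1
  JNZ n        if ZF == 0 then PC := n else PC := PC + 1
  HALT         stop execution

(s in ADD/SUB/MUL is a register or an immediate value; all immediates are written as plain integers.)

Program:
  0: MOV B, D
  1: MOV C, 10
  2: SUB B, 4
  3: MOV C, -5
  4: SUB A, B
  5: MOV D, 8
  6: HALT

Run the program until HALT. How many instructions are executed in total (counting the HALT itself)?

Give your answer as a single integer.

Answer: 7

Derivation:
Step 1: PC=0 exec 'MOV B, D'. After: A=0 B=0 C=0 D=0 ZF=0 PC=1
Step 2: PC=1 exec 'MOV C, 10'. After: A=0 B=0 C=10 D=0 ZF=0 PC=2
Step 3: PC=2 exec 'SUB B, 4'. After: A=0 B=-4 C=10 D=0 ZF=0 PC=3
Step 4: PC=3 exec 'MOV C, -5'. After: A=0 B=-4 C=-5 D=0 ZF=0 PC=4
Step 5: PC=4 exec 'SUB A, B'. After: A=4 B=-4 C=-5 D=0 ZF=0 PC=5
Step 6: PC=5 exec 'MOV D, 8'. After: A=4 B=-4 C=-5 D=8 ZF=0 PC=6
Step 7: PC=6 exec 'HALT'. After: A=4 B=-4 C=-5 D=8 ZF=0 PC=6 HALTED
Total instructions executed: 7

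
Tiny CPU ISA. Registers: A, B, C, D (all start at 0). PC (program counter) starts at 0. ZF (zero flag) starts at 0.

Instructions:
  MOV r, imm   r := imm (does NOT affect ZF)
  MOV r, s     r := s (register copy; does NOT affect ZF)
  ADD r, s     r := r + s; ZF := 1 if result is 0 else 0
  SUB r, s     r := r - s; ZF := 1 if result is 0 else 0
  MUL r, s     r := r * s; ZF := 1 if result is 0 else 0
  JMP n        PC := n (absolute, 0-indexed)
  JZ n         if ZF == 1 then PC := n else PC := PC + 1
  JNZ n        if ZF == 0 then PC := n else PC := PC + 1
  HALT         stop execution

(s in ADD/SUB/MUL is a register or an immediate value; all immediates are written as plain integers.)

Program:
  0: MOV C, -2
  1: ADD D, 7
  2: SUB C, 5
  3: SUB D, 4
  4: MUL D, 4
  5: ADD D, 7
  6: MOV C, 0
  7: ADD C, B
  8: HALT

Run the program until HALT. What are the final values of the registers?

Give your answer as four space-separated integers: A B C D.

Answer: 0 0 0 19

Derivation:
Step 1: PC=0 exec 'MOV C, -2'. After: A=0 B=0 C=-2 D=0 ZF=0 PC=1
Step 2: PC=1 exec 'ADD D, 7'. After: A=0 B=0 C=-2 D=7 ZF=0 PC=2
Step 3: PC=2 exec 'SUB C, 5'. After: A=0 B=0 C=-7 D=7 ZF=0 PC=3
Step 4: PC=3 exec 'SUB D, 4'. After: A=0 B=0 C=-7 D=3 ZF=0 PC=4
Step 5: PC=4 exec 'MUL D, 4'. After: A=0 B=0 C=-7 D=12 ZF=0 PC=5
Step 6: PC=5 exec 'ADD D, 7'. After: A=0 B=0 C=-7 D=19 ZF=0 PC=6
Step 7: PC=6 exec 'MOV C, 0'. After: A=0 B=0 C=0 D=19 ZF=0 PC=7
Step 8: PC=7 exec 'ADD C, B'. After: A=0 B=0 C=0 D=19 ZF=1 PC=8
Step 9: PC=8 exec 'HALT'. After: A=0 B=0 C=0 D=19 ZF=1 PC=8 HALTED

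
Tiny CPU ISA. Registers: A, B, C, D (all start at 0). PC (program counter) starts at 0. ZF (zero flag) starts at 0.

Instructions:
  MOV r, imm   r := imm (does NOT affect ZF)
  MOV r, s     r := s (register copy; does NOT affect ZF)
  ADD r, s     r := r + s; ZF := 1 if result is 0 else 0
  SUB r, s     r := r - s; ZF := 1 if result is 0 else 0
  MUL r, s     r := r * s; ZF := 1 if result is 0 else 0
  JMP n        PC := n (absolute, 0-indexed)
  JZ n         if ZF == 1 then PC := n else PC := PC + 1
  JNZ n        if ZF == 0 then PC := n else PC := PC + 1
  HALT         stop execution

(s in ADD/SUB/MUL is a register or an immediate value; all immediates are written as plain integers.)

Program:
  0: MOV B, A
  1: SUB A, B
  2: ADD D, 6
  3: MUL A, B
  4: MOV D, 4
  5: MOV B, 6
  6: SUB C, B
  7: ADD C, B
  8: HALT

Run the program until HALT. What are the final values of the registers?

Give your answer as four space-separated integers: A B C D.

Answer: 0 6 0 4

Derivation:
Step 1: PC=0 exec 'MOV B, A'. After: A=0 B=0 C=0 D=0 ZF=0 PC=1
Step 2: PC=1 exec 'SUB A, B'. After: A=0 B=0 C=0 D=0 ZF=1 PC=2
Step 3: PC=2 exec 'ADD D, 6'. After: A=0 B=0 C=0 D=6 ZF=0 PC=3
Step 4: PC=3 exec 'MUL A, B'. After: A=0 B=0 C=0 D=6 ZF=1 PC=4
Step 5: PC=4 exec 'MOV D, 4'. After: A=0 B=0 C=0 D=4 ZF=1 PC=5
Step 6: PC=5 exec 'MOV B, 6'. After: A=0 B=6 C=0 D=4 ZF=1 PC=6
Step 7: PC=6 exec 'SUB C, B'. After: A=0 B=6 C=-6 D=4 ZF=0 PC=7
Step 8: PC=7 exec 'ADD C, B'. After: A=0 B=6 C=0 D=4 ZF=1 PC=8
Step 9: PC=8 exec 'HALT'. After: A=0 B=6 C=0 D=4 ZF=1 PC=8 HALTED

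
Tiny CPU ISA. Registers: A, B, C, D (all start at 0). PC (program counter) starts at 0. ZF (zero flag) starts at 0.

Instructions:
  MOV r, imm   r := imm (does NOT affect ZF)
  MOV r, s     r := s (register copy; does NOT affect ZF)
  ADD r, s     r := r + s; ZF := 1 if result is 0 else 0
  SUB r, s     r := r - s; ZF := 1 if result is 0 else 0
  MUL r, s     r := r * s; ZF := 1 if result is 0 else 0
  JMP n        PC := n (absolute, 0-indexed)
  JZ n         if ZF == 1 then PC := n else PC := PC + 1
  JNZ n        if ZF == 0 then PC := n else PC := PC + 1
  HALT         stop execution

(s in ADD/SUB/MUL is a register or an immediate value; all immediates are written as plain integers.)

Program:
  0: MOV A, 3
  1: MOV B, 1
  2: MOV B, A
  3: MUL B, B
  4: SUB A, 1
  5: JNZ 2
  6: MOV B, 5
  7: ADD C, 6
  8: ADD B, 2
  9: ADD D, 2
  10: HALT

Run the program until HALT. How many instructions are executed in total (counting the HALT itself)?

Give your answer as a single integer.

Step 1: PC=0 exec 'MOV A, 3'. After: A=3 B=0 C=0 D=0 ZF=0 PC=1
Step 2: PC=1 exec 'MOV B, 1'. After: A=3 B=1 C=0 D=0 ZF=0 PC=2
Step 3: PC=2 exec 'MOV B, A'. After: A=3 B=3 C=0 D=0 ZF=0 PC=3
Step 4: PC=3 exec 'MUL B, B'. After: A=3 B=9 C=0 D=0 ZF=0 PC=4
Step 5: PC=4 exec 'SUB A, 1'. After: A=2 B=9 C=0 D=0 ZF=0 PC=5
Step 6: PC=5 exec 'JNZ 2'. After: A=2 B=9 C=0 D=0 ZF=0 PC=2
Step 7: PC=2 exec 'MOV B, A'. After: A=2 B=2 C=0 D=0 ZF=0 PC=3
Step 8: PC=3 exec 'MUL B, B'. After: A=2 B=4 C=0 D=0 ZF=0 PC=4
Step 9: PC=4 exec 'SUB A, 1'. After: A=1 B=4 C=0 D=0 ZF=0 PC=5
Step 10: PC=5 exec 'JNZ 2'. After: A=1 B=4 C=0 D=0 ZF=0 PC=2
Step 11: PC=2 exec 'MOV B, A'. After: A=1 B=1 C=0 D=0 ZF=0 PC=3
Step 12: PC=3 exec 'MUL B, B'. After: A=1 B=1 C=0 D=0 ZF=0 PC=4
Step 13: PC=4 exec 'SUB A, 1'. After: A=0 B=1 C=0 D=0 ZF=1 PC=5
Step 14: PC=5 exec 'JNZ 2'. After: A=0 B=1 C=0 D=0 ZF=1 PC=6
Step 15: PC=6 exec 'MOV B, 5'. After: A=0 B=5 C=0 D=0 ZF=1 PC=7
Step 16: PC=7 exec 'ADD C, 6'. After: A=0 B=5 C=6 D=0 ZF=0 PC=8
Step 17: PC=8 exec 'ADD B, 2'. After: A=0 B=7 C=6 D=0 ZF=0 PC=9
Step 18: PC=9 exec 'ADD D, 2'. After: A=0 B=7 C=6 D=2 ZF=0 PC=10
Step 19: PC=10 exec 'HALT'. After: A=0 B=7 C=6 D=2 ZF=0 PC=10 HALTED
Total instructions executed: 19

Answer: 19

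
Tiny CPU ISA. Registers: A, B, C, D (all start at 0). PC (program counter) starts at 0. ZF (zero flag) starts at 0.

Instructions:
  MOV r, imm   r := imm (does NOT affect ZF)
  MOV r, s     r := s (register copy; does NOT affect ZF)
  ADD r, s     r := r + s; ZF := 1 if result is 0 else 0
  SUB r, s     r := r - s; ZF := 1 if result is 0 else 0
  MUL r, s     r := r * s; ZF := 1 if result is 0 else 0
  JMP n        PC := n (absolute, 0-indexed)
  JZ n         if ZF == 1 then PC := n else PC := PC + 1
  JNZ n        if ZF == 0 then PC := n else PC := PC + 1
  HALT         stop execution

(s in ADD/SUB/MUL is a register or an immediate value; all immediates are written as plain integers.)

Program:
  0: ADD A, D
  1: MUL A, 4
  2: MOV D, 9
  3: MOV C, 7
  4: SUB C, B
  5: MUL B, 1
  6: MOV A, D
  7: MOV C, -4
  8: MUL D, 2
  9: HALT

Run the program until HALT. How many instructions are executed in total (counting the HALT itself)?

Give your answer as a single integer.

Step 1: PC=0 exec 'ADD A, D'. After: A=0 B=0 C=0 D=0 ZF=1 PC=1
Step 2: PC=1 exec 'MUL A, 4'. After: A=0 B=0 C=0 D=0 ZF=1 PC=2
Step 3: PC=2 exec 'MOV D, 9'. After: A=0 B=0 C=0 D=9 ZF=1 PC=3
Step 4: PC=3 exec 'MOV C, 7'. After: A=0 B=0 C=7 D=9 ZF=1 PC=4
Step 5: PC=4 exec 'SUB C, B'. After: A=0 B=0 C=7 D=9 ZF=0 PC=5
Step 6: PC=5 exec 'MUL B, 1'. After: A=0 B=0 C=7 D=9 ZF=1 PC=6
Step 7: PC=6 exec 'MOV A, D'. After: A=9 B=0 C=7 D=9 ZF=1 PC=7
Step 8: PC=7 exec 'MOV C, -4'. After: A=9 B=0 C=-4 D=9 ZF=1 PC=8
Step 9: PC=8 exec 'MUL D, 2'. After: A=9 B=0 C=-4 D=18 ZF=0 PC=9
Step 10: PC=9 exec 'HALT'. After: A=9 B=0 C=-4 D=18 ZF=0 PC=9 HALTED
Total instructions executed: 10

Answer: 10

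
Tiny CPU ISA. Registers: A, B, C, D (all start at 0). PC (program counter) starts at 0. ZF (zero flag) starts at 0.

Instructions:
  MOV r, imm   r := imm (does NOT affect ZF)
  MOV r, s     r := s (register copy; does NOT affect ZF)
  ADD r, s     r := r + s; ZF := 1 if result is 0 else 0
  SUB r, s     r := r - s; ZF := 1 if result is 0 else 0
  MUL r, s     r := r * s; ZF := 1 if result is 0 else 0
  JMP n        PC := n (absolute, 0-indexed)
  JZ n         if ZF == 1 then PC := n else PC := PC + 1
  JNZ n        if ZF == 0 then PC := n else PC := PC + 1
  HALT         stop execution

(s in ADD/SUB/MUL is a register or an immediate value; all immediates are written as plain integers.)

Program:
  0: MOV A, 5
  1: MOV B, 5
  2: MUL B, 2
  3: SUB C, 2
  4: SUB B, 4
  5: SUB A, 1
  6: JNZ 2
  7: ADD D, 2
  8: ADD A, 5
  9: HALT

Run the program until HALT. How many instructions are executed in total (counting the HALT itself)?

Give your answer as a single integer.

Answer: 30

Derivation:
Step 1: PC=0 exec 'MOV A, 5'. After: A=5 B=0 C=0 D=0 ZF=0 PC=1
Step 2: PC=1 exec 'MOV B, 5'. After: A=5 B=5 C=0 D=0 ZF=0 PC=2
Step 3: PC=2 exec 'MUL B, 2'. After: A=5 B=10 C=0 D=0 ZF=0 PC=3
Step 4: PC=3 exec 'SUB C, 2'. After: A=5 B=10 C=-2 D=0 ZF=0 PC=4
Step 5: PC=4 exec 'SUB B, 4'. After: A=5 B=6 C=-2 D=0 ZF=0 PC=5
Step 6: PC=5 exec 'SUB A, 1'. After: A=4 B=6 C=-2 D=0 ZF=0 PC=6
Step 7: PC=6 exec 'JNZ 2'. After: A=4 B=6 C=-2 D=0 ZF=0 PC=2
Step 8: PC=2 exec 'MUL B, 2'. After: A=4 B=12 C=-2 D=0 ZF=0 PC=3
Step 9: PC=3 exec 'SUB C, 2'. After: A=4 B=12 C=-4 D=0 ZF=0 PC=4
Step 10: PC=4 exec 'SUB B, 4'. After: A=4 B=8 C=-4 D=0 ZF=0 PC=5
Step 11: PC=5 exec 'SUB A, 1'. After: A=3 B=8 C=-4 D=0 ZF=0 PC=6
Step 12: PC=6 exec 'JNZ 2'. After: A=3 B=8 C=-4 D=0 ZF=0 PC=2
Step 13: PC=2 exec 'MUL B, 2'. After: A=3 B=16 C=-4 D=0 ZF=0 PC=3
Step 14: PC=3 exec 'SUB C, 2'. After: A=3 B=16 C=-6 D=0 ZF=0 PC=4
Step 15: PC=4 exec 'SUB B, 4'. After: A=3 B=12 C=-6 D=0 ZF=0 PC=5
Step 16: PC=5 exec 'SUB A, 1'. After: A=2 B=12 C=-6 D=0 ZF=0 PC=6
Step 17: PC=6 exec 'JNZ 2'. After: A=2 B=12 C=-6 D=0 ZF=0 PC=2
Step 18: PC=2 exec 'MUL B, 2'. After: A=2 B=24 C=-6 D=0 ZF=0 PC=3
Step 19: PC=3 exec 'SUB C, 2'. After: A=2 B=24 C=-8 D=0 ZF=0 PC=4
Step 20: PC=4 exec 'SUB B, 4'. After: A=2 B=20 C=-8 D=0 ZF=0 PC=5
Step 21: PC=5 exec 'SUB A, 1'. After: A=1 B=20 C=-8 D=0 ZF=0 PC=6
Step 22: PC=6 exec 'JNZ 2'. After: A=1 B=20 C=-8 D=0 ZF=0 PC=2
Step 23: PC=2 exec 'MUL B, 2'. After: A=1 B=40 C=-8 D=0 ZF=0 PC=3
Step 24: PC=3 exec 'SUB C, 2'. After: A=1 B=40 C=-10 D=0 ZF=0 PC=4
Step 25: PC=4 exec 'SUB B, 4'. After: A=1 B=36 C=-10 D=0 ZF=0 PC=5
Step 26: PC=5 exec 'SUB A, 1'. After: A=0 B=36 C=-10 D=0 ZF=1 PC=6
Step 27: PC=6 exec 'JNZ 2'. After: A=0 B=36 C=-10 D=0 ZF=1 PC=7
Step 28: PC=7 exec 'ADD D, 2'. After: A=0 B=36 C=-10 D=2 ZF=0 PC=8
Step 29: PC=8 exec 'ADD A, 5'. After: A=5 B=36 C=-10 D=2 ZF=0 PC=9
Step 30: PC=9 exec 'HALT'. After: A=5 B=36 C=-10 D=2 ZF=0 PC=9 HALTED
Total instructions executed: 30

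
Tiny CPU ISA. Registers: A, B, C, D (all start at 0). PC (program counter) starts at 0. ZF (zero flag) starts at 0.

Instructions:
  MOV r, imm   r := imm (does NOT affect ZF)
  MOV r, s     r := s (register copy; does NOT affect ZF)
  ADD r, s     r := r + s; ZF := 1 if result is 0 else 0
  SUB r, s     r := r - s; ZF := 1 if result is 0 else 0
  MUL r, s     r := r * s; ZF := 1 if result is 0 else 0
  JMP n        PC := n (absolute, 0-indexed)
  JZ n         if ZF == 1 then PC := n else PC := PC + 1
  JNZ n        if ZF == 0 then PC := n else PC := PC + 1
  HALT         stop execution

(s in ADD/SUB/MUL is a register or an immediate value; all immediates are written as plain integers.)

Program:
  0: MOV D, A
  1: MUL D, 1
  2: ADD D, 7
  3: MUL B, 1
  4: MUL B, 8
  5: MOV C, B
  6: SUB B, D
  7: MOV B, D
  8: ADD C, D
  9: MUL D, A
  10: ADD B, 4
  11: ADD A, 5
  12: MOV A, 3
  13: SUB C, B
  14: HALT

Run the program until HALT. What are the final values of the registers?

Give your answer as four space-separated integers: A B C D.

Step 1: PC=0 exec 'MOV D, A'. After: A=0 B=0 C=0 D=0 ZF=0 PC=1
Step 2: PC=1 exec 'MUL D, 1'. After: A=0 B=0 C=0 D=0 ZF=1 PC=2
Step 3: PC=2 exec 'ADD D, 7'. After: A=0 B=0 C=0 D=7 ZF=0 PC=3
Step 4: PC=3 exec 'MUL B, 1'. After: A=0 B=0 C=0 D=7 ZF=1 PC=4
Step 5: PC=4 exec 'MUL B, 8'. After: A=0 B=0 C=0 D=7 ZF=1 PC=5
Step 6: PC=5 exec 'MOV C, B'. After: A=0 B=0 C=0 D=7 ZF=1 PC=6
Step 7: PC=6 exec 'SUB B, D'. After: A=0 B=-7 C=0 D=7 ZF=0 PC=7
Step 8: PC=7 exec 'MOV B, D'. After: A=0 B=7 C=0 D=7 ZF=0 PC=8
Step 9: PC=8 exec 'ADD C, D'. After: A=0 B=7 C=7 D=7 ZF=0 PC=9
Step 10: PC=9 exec 'MUL D, A'. After: A=0 B=7 C=7 D=0 ZF=1 PC=10
Step 11: PC=10 exec 'ADD B, 4'. After: A=0 B=11 C=7 D=0 ZF=0 PC=11
Step 12: PC=11 exec 'ADD A, 5'. After: A=5 B=11 C=7 D=0 ZF=0 PC=12
Step 13: PC=12 exec 'MOV A, 3'. After: A=3 B=11 C=7 D=0 ZF=0 PC=13
Step 14: PC=13 exec 'SUB C, B'. After: A=3 B=11 C=-4 D=0 ZF=0 PC=14
Step 15: PC=14 exec 'HALT'. After: A=3 B=11 C=-4 D=0 ZF=0 PC=14 HALTED

Answer: 3 11 -4 0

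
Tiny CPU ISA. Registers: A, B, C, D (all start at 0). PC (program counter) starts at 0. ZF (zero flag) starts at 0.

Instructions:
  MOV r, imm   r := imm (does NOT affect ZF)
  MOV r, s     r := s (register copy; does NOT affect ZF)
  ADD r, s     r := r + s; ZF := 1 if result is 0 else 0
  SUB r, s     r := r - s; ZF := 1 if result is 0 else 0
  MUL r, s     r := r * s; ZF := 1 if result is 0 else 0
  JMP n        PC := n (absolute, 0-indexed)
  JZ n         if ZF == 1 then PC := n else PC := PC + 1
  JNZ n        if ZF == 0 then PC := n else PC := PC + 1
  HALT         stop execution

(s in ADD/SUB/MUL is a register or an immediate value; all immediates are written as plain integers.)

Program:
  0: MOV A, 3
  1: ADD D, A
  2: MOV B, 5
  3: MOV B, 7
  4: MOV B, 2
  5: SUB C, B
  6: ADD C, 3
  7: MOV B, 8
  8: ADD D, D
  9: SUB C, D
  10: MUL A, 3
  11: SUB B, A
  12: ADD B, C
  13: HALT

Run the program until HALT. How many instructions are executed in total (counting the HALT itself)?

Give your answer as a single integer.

Step 1: PC=0 exec 'MOV A, 3'. After: A=3 B=0 C=0 D=0 ZF=0 PC=1
Step 2: PC=1 exec 'ADD D, A'. After: A=3 B=0 C=0 D=3 ZF=0 PC=2
Step 3: PC=2 exec 'MOV B, 5'. After: A=3 B=5 C=0 D=3 ZF=0 PC=3
Step 4: PC=3 exec 'MOV B, 7'. After: A=3 B=7 C=0 D=3 ZF=0 PC=4
Step 5: PC=4 exec 'MOV B, 2'. After: A=3 B=2 C=0 D=3 ZF=0 PC=5
Step 6: PC=5 exec 'SUB C, B'. After: A=3 B=2 C=-2 D=3 ZF=0 PC=6
Step 7: PC=6 exec 'ADD C, 3'. After: A=3 B=2 C=1 D=3 ZF=0 PC=7
Step 8: PC=7 exec 'MOV B, 8'. After: A=3 B=8 C=1 D=3 ZF=0 PC=8
Step 9: PC=8 exec 'ADD D, D'. After: A=3 B=8 C=1 D=6 ZF=0 PC=9
Step 10: PC=9 exec 'SUB C, D'. After: A=3 B=8 C=-5 D=6 ZF=0 PC=10
Step 11: PC=10 exec 'MUL A, 3'. After: A=9 B=8 C=-5 D=6 ZF=0 PC=11
Step 12: PC=11 exec 'SUB B, A'. After: A=9 B=-1 C=-5 D=6 ZF=0 PC=12
Step 13: PC=12 exec 'ADD B, C'. After: A=9 B=-6 C=-5 D=6 ZF=0 PC=13
Step 14: PC=13 exec 'HALT'. After: A=9 B=-6 C=-5 D=6 ZF=0 PC=13 HALTED
Total instructions executed: 14

Answer: 14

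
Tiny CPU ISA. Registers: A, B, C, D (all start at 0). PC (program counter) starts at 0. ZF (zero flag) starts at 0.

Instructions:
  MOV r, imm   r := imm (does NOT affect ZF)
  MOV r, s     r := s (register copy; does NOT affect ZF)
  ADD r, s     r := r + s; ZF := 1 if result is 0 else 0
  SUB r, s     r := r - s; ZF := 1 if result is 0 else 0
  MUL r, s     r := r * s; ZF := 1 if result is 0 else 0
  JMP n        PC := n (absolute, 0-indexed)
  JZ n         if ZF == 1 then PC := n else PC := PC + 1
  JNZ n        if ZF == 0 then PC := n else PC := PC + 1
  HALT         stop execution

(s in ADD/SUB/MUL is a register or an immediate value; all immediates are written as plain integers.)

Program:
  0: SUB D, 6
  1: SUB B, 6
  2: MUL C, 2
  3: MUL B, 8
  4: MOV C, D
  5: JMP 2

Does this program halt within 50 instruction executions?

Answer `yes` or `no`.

Step 1: PC=0 exec 'SUB D, 6'. After: A=0 B=0 C=0 D=-6 ZF=0 PC=1
Step 2: PC=1 exec 'SUB B, 6'. After: A=0 B=-6 C=0 D=-6 ZF=0 PC=2
Step 3: PC=2 exec 'MUL C, 2'. After: A=0 B=-6 C=0 D=-6 ZF=1 PC=3
Step 4: PC=3 exec 'MUL B, 8'. After: A=0 B=-48 C=0 D=-6 ZF=0 PC=4
Step 5: PC=4 exec 'MOV C, D'. After: A=0 B=-48 C=-6 D=-6 ZF=0 PC=5
Step 6: PC=5 exec 'JMP 2'. After: A=0 B=-48 C=-6 D=-6 ZF=0 PC=2
Step 7: PC=2 exec 'MUL C, 2'. After: A=0 B=-48 C=-12 D=-6 ZF=0 PC=3
Step 8: PC=3 exec 'MUL B, 8'. After: A=0 B=-384 C=-12 D=-6 ZF=0 PC=4
Step 9: PC=4 exec 'MOV C, D'. After: A=0 B=-384 C=-6 D=-6 ZF=0 PC=5
Step 10: PC=5 exec 'JMP 2'. After: A=0 B=-384 C=-6 D=-6 ZF=0 PC=2
Step 11: PC=2 exec 'MUL C, 2'. After: A=0 B=-384 C=-12 D=-6 ZF=0 PC=3
Step 12: PC=3 exec 'MUL B, 8'. After: A=0 B=-3072 C=-12 D=-6 ZF=0 PC=4
Step 13: PC=4 exec 'MOV C, D'. After: A=0 B=-3072 C=-6 D=-6 ZF=0 PC=5
Step 14: PC=5 exec 'JMP 2'. After: A=0 B=-3072 C=-6 D=-6 ZF=0 PC=2
Step 15: PC=2 exec 'MUL C, 2'. After: A=0 B=-3072 C=-12 D=-6 ZF=0 PC=3
After 50 steps: not halted. PC revisits the same instructions with no path to HALT; will never halt.

Answer: no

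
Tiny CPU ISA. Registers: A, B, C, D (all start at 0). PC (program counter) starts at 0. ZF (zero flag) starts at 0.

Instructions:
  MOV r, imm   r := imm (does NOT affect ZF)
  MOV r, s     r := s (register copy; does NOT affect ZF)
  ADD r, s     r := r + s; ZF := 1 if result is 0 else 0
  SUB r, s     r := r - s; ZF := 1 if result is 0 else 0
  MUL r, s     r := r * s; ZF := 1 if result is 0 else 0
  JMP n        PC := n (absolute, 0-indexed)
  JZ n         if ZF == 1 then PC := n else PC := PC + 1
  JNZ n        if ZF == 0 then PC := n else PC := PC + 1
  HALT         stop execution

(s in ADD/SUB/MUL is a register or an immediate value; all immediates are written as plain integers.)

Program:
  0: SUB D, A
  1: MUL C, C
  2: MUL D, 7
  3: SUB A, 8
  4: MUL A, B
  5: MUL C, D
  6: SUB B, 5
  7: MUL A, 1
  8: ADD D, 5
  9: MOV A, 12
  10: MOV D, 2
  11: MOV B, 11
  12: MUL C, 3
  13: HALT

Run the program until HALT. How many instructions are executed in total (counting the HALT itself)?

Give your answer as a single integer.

Step 1: PC=0 exec 'SUB D, A'. After: A=0 B=0 C=0 D=0 ZF=1 PC=1
Step 2: PC=1 exec 'MUL C, C'. After: A=0 B=0 C=0 D=0 ZF=1 PC=2
Step 3: PC=2 exec 'MUL D, 7'. After: A=0 B=0 C=0 D=0 ZF=1 PC=3
Step 4: PC=3 exec 'SUB A, 8'. After: A=-8 B=0 C=0 D=0 ZF=0 PC=4
Step 5: PC=4 exec 'MUL A, B'. After: A=0 B=0 C=0 D=0 ZF=1 PC=5
Step 6: PC=5 exec 'MUL C, D'. After: A=0 B=0 C=0 D=0 ZF=1 PC=6
Step 7: PC=6 exec 'SUB B, 5'. After: A=0 B=-5 C=0 D=0 ZF=0 PC=7
Step 8: PC=7 exec 'MUL A, 1'. After: A=0 B=-5 C=0 D=0 ZF=1 PC=8
Step 9: PC=8 exec 'ADD D, 5'. After: A=0 B=-5 C=0 D=5 ZF=0 PC=9
Step 10: PC=9 exec 'MOV A, 12'. After: A=12 B=-5 C=0 D=5 ZF=0 PC=10
Step 11: PC=10 exec 'MOV D, 2'. After: A=12 B=-5 C=0 D=2 ZF=0 PC=11
Step 12: PC=11 exec 'MOV B, 11'. After: A=12 B=11 C=0 D=2 ZF=0 PC=12
Step 13: PC=12 exec 'MUL C, 3'. After: A=12 B=11 C=0 D=2 ZF=1 PC=13
Step 14: PC=13 exec 'HALT'. After: A=12 B=11 C=0 D=2 ZF=1 PC=13 HALTED
Total instructions executed: 14

Answer: 14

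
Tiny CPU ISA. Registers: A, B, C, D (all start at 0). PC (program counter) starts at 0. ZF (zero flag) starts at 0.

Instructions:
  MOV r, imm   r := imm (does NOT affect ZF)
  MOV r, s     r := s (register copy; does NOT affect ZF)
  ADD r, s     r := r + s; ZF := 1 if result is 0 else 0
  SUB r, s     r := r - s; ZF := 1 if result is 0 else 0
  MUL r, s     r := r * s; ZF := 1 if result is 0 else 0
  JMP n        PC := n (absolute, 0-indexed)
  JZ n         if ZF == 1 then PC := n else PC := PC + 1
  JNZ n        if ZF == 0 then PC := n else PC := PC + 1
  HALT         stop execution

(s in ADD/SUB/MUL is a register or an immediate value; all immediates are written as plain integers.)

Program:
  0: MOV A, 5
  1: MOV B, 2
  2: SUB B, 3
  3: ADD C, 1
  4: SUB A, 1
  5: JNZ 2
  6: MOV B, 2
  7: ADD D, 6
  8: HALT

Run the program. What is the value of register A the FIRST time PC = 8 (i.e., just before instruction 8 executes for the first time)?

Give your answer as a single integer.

Step 1: PC=0 exec 'MOV A, 5'. After: A=5 B=0 C=0 D=0 ZF=0 PC=1
Step 2: PC=1 exec 'MOV B, 2'. After: A=5 B=2 C=0 D=0 ZF=0 PC=2
Step 3: PC=2 exec 'SUB B, 3'. After: A=5 B=-1 C=0 D=0 ZF=0 PC=3
Step 4: PC=3 exec 'ADD C, 1'. After: A=5 B=-1 C=1 D=0 ZF=0 PC=4
Step 5: PC=4 exec 'SUB A, 1'. After: A=4 B=-1 C=1 D=0 ZF=0 PC=5
Step 6: PC=5 exec 'JNZ 2'. After: A=4 B=-1 C=1 D=0 ZF=0 PC=2
Step 7: PC=2 exec 'SUB B, 3'. After: A=4 B=-4 C=1 D=0 ZF=0 PC=3
Step 8: PC=3 exec 'ADD C, 1'. After: A=4 B=-4 C=2 D=0 ZF=0 PC=4
Step 9: PC=4 exec 'SUB A, 1'. After: A=3 B=-4 C=2 D=0 ZF=0 PC=5
Step 10: PC=5 exec 'JNZ 2'. After: A=3 B=-4 C=2 D=0 ZF=0 PC=2
Step 11: PC=2 exec 'SUB B, 3'. After: A=3 B=-7 C=2 D=0 ZF=0 PC=3
Step 12: PC=3 exec 'ADD C, 1'. After: A=3 B=-7 C=3 D=0 ZF=0 PC=4
Step 13: PC=4 exec 'SUB A, 1'. After: A=2 B=-7 C=3 D=0 ZF=0 PC=5
Step 14: PC=5 exec 'JNZ 2'. After: A=2 B=-7 C=3 D=0 ZF=0 PC=2
Step 15: PC=2 exec 'SUB B, 3'. After: A=2 B=-10 C=3 D=0 ZF=0 PC=3
Step 16: PC=3 exec 'ADD C, 1'. After: A=2 B=-10 C=4 D=0 ZF=0 PC=4
Step 17: PC=4 exec 'SUB A, 1'. After: A=1 B=-10 C=4 D=0 ZF=0 PC=5
Step 18: PC=5 exec 'JNZ 2'. After: A=1 B=-10 C=4 D=0 ZF=0 PC=2
Step 19: PC=2 exec 'SUB B, 3'. After: A=1 B=-13 C=4 D=0 ZF=0 PC=3
Step 20: PC=3 exec 'ADD C, 1'. After: A=1 B=-13 C=5 D=0 ZF=0 PC=4
Step 21: PC=4 exec 'SUB A, 1'. After: A=0 B=-13 C=5 D=0 ZF=1 PC=5
Step 22: PC=5 exec 'JNZ 2'. After: A=0 B=-13 C=5 D=0 ZF=1 PC=6
Step 23: PC=6 exec 'MOV B, 2'. After: A=0 B=2 C=5 D=0 ZF=1 PC=7
Step 24: PC=7 exec 'ADD D, 6'. After: A=0 B=2 C=5 D=6 ZF=0 PC=8
First time PC=8: A=0

0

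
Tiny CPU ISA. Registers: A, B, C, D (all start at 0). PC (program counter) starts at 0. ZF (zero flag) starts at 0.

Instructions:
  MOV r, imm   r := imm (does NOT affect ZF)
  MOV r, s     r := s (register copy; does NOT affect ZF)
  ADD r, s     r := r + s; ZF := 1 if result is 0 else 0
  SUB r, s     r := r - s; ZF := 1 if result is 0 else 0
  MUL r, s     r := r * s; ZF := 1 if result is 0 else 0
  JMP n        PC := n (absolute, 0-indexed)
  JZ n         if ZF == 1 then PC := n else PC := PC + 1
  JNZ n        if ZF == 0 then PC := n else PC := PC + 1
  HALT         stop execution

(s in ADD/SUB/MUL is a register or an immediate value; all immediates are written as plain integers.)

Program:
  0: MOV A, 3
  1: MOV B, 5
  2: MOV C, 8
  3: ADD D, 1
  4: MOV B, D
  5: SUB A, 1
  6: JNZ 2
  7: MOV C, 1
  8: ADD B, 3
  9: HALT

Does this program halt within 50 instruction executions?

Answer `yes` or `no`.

Answer: yes

Derivation:
Step 1: PC=0 exec 'MOV A, 3'. After: A=3 B=0 C=0 D=0 ZF=0 PC=1
Step 2: PC=1 exec 'MOV B, 5'. After: A=3 B=5 C=0 D=0 ZF=0 PC=2
Step 3: PC=2 exec 'MOV C, 8'. After: A=3 B=5 C=8 D=0 ZF=0 PC=3
Step 4: PC=3 exec 'ADD D, 1'. After: A=3 B=5 C=8 D=1 ZF=0 PC=4
Step 5: PC=4 exec 'MOV B, D'. After: A=3 B=1 C=8 D=1 ZF=0 PC=5
Step 6: PC=5 exec 'SUB A, 1'. After: A=2 B=1 C=8 D=1 ZF=0 PC=6
Step 7: PC=6 exec 'JNZ 2'. After: A=2 B=1 C=8 D=1 ZF=0 PC=2
Step 8: PC=2 exec 'MOV C, 8'. After: A=2 B=1 C=8 D=1 ZF=0 PC=3
Step 9: PC=3 exec 'ADD D, 1'. After: A=2 B=1 C=8 D=2 ZF=0 PC=4
Step 10: PC=4 exec 'MOV B, D'. After: A=2 B=2 C=8 D=2 ZF=0 PC=5
Step 11: PC=5 exec 'SUB A, 1'. After: A=1 B=2 C=8 D=2 ZF=0 PC=6
Step 12: PC=6 exec 'JNZ 2'. After: A=1 B=2 C=8 D=2 ZF=0 PC=2
Step 13: PC=2 exec 'MOV C, 8'. After: A=1 B=2 C=8 D=2 ZF=0 PC=3
Step 14: PC=3 exec 'ADD D, 1'. After: A=1 B=2 C=8 D=3 ZF=0 PC=4
Step 15: PC=4 exec 'MOV B, D'. After: A=1 B=3 C=8 D=3 ZF=0 PC=5
Step 16: PC=5 exec 'SUB A, 1'. After: A=0 B=3 C=8 D=3 ZF=1 PC=6
Step 17: PC=6 exec 'JNZ 2'. After: A=0 B=3 C=8 D=3 ZF=1 PC=7
Step 18: PC=7 exec 'MOV C, 1'. After: A=0 B=3 C=1 D=3 ZF=1 PC=8
Step 19: PC=8 exec 'ADD B, 3'. After: A=0 B=6 C=1 D=3 ZF=0 PC=9
Step 20: PC=9 exec 'HALT'. After: A=0 B=6 C=1 D=3 ZF=0 PC=9 HALTED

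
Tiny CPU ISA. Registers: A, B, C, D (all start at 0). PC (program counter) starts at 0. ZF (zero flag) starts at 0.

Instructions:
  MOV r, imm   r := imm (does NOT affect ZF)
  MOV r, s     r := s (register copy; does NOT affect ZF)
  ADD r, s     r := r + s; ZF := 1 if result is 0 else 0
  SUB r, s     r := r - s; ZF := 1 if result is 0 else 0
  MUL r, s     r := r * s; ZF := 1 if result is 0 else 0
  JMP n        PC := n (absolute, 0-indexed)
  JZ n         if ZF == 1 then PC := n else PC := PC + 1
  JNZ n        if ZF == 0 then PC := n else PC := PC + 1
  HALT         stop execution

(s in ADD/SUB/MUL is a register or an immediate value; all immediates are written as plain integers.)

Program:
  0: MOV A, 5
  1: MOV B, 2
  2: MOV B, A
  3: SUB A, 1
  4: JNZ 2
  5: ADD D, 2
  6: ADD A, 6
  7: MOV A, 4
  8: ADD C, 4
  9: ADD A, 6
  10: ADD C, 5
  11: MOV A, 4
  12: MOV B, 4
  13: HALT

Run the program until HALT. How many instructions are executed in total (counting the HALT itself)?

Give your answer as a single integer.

Step 1: PC=0 exec 'MOV A, 5'. After: A=5 B=0 C=0 D=0 ZF=0 PC=1
Step 2: PC=1 exec 'MOV B, 2'. After: A=5 B=2 C=0 D=0 ZF=0 PC=2
Step 3: PC=2 exec 'MOV B, A'. After: A=5 B=5 C=0 D=0 ZF=0 PC=3
Step 4: PC=3 exec 'SUB A, 1'. After: A=4 B=5 C=0 D=0 ZF=0 PC=4
Step 5: PC=4 exec 'JNZ 2'. After: A=4 B=5 C=0 D=0 ZF=0 PC=2
Step 6: PC=2 exec 'MOV B, A'. After: A=4 B=4 C=0 D=0 ZF=0 PC=3
Step 7: PC=3 exec 'SUB A, 1'. After: A=3 B=4 C=0 D=0 ZF=0 PC=4
Step 8: PC=4 exec 'JNZ 2'. After: A=3 B=4 C=0 D=0 ZF=0 PC=2
Step 9: PC=2 exec 'MOV B, A'. After: A=3 B=3 C=0 D=0 ZF=0 PC=3
Step 10: PC=3 exec 'SUB A, 1'. After: A=2 B=3 C=0 D=0 ZF=0 PC=4
Step 11: PC=4 exec 'JNZ 2'. After: A=2 B=3 C=0 D=0 ZF=0 PC=2
Step 12: PC=2 exec 'MOV B, A'. After: A=2 B=2 C=0 D=0 ZF=0 PC=3
Step 13: PC=3 exec 'SUB A, 1'. After: A=1 B=2 C=0 D=0 ZF=0 PC=4
Step 14: PC=4 exec 'JNZ 2'. After: A=1 B=2 C=0 D=0 ZF=0 PC=2
Step 15: PC=2 exec 'MOV B, A'. After: A=1 B=1 C=0 D=0 ZF=0 PC=3
Step 16: PC=3 exec 'SUB A, 1'. After: A=0 B=1 C=0 D=0 ZF=1 PC=4
Step 17: PC=4 exec 'JNZ 2'. After: A=0 B=1 C=0 D=0 ZF=1 PC=5
Step 18: PC=5 exec 'ADD D, 2'. After: A=0 B=1 C=0 D=2 ZF=0 PC=6
Step 19: PC=6 exec 'ADD A, 6'. After: A=6 B=1 C=0 D=2 ZF=0 PC=7
Step 20: PC=7 exec 'MOV A, 4'. After: A=4 B=1 C=0 D=2 ZF=0 PC=8
Step 21: PC=8 exec 'ADD C, 4'. After: A=4 B=1 C=4 D=2 ZF=0 PC=9
Step 22: PC=9 exec 'ADD A, 6'. After: A=10 B=1 C=4 D=2 ZF=0 PC=10
Step 23: PC=10 exec 'ADD C, 5'. After: A=10 B=1 C=9 D=2 ZF=0 PC=11
Step 24: PC=11 exec 'MOV A, 4'. After: A=4 B=1 C=9 D=2 ZF=0 PC=12
Step 25: PC=12 exec 'MOV B, 4'. After: A=4 B=4 C=9 D=2 ZF=0 PC=13
Step 26: PC=13 exec 'HALT'. After: A=4 B=4 C=9 D=2 ZF=0 PC=13 HALTED
Total instructions executed: 26

Answer: 26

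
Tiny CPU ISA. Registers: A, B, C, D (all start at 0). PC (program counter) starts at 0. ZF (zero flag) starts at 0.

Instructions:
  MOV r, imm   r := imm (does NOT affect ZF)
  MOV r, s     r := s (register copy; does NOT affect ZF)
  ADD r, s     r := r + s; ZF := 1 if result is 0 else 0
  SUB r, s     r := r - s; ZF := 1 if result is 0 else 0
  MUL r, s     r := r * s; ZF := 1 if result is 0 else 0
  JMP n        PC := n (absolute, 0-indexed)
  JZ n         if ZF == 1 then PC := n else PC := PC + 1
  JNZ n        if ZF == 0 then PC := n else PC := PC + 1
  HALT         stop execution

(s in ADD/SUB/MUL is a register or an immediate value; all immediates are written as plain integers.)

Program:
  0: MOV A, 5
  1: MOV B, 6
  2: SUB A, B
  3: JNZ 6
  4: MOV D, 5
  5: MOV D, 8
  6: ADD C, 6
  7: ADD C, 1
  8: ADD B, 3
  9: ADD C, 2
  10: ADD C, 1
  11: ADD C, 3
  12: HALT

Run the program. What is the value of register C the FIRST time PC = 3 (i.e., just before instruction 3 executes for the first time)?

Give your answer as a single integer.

Step 1: PC=0 exec 'MOV A, 5'. After: A=5 B=0 C=0 D=0 ZF=0 PC=1
Step 2: PC=1 exec 'MOV B, 6'. After: A=5 B=6 C=0 D=0 ZF=0 PC=2
Step 3: PC=2 exec 'SUB A, B'. After: A=-1 B=6 C=0 D=0 ZF=0 PC=3
First time PC=3: C=0

0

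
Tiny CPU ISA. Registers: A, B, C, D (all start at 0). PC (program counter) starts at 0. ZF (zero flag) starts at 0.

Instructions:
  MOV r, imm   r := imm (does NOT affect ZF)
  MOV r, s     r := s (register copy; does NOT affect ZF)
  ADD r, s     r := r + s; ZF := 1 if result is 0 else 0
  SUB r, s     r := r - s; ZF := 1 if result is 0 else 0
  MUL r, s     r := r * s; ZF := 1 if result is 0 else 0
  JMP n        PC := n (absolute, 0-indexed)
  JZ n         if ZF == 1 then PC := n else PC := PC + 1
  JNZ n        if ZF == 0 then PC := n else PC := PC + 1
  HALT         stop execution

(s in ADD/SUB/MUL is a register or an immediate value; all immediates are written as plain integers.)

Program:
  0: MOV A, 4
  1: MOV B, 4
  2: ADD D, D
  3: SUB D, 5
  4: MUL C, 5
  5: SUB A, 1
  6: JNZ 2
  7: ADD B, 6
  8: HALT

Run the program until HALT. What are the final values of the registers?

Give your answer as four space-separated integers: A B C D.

Step 1: PC=0 exec 'MOV A, 4'. After: A=4 B=0 C=0 D=0 ZF=0 PC=1
Step 2: PC=1 exec 'MOV B, 4'. After: A=4 B=4 C=0 D=0 ZF=0 PC=2
Step 3: PC=2 exec 'ADD D, D'. After: A=4 B=4 C=0 D=0 ZF=1 PC=3
Step 4: PC=3 exec 'SUB D, 5'. After: A=4 B=4 C=0 D=-5 ZF=0 PC=4
Step 5: PC=4 exec 'MUL C, 5'. After: A=4 B=4 C=0 D=-5 ZF=1 PC=5
Step 6: PC=5 exec 'SUB A, 1'. After: A=3 B=4 C=0 D=-5 ZF=0 PC=6
Step 7: PC=6 exec 'JNZ 2'. After: A=3 B=4 C=0 D=-5 ZF=0 PC=2
Step 8: PC=2 exec 'ADD D, D'. After: A=3 B=4 C=0 D=-10 ZF=0 PC=3
Step 9: PC=3 exec 'SUB D, 5'. After: A=3 B=4 C=0 D=-15 ZF=0 PC=4
Step 10: PC=4 exec 'MUL C, 5'. After: A=3 B=4 C=0 D=-15 ZF=1 PC=5
Step 11: PC=5 exec 'SUB A, 1'. After: A=2 B=4 C=0 D=-15 ZF=0 PC=6
Step 12: PC=6 exec 'JNZ 2'. After: A=2 B=4 C=0 D=-15 ZF=0 PC=2
Step 13: PC=2 exec 'ADD D, D'. After: A=2 B=4 C=0 D=-30 ZF=0 PC=3
Step 14: PC=3 exec 'SUB D, 5'. After: A=2 B=4 C=0 D=-35 ZF=0 PC=4
Step 15: PC=4 exec 'MUL C, 5'. After: A=2 B=4 C=0 D=-35 ZF=1 PC=5
Step 16: PC=5 exec 'SUB A, 1'. After: A=1 B=4 C=0 D=-35 ZF=0 PC=6
Step 17: PC=6 exec 'JNZ 2'. After: A=1 B=4 C=0 D=-35 ZF=0 PC=2
Step 18: PC=2 exec 'ADD D, D'. After: A=1 B=4 C=0 D=-70 ZF=0 PC=3
Step 19: PC=3 exec 'SUB D, 5'. After: A=1 B=4 C=0 D=-75 ZF=0 PC=4
Step 20: PC=4 exec 'MUL C, 5'. After: A=1 B=4 C=0 D=-75 ZF=1 PC=5
Step 21: PC=5 exec 'SUB A, 1'. After: A=0 B=4 C=0 D=-75 ZF=1 PC=6
Step 22: PC=6 exec 'JNZ 2'. After: A=0 B=4 C=0 D=-75 ZF=1 PC=7
Step 23: PC=7 exec 'ADD B, 6'. After: A=0 B=10 C=0 D=-75 ZF=0 PC=8
Step 24: PC=8 exec 'HALT'. After: A=0 B=10 C=0 D=-75 ZF=0 PC=8 HALTED

Answer: 0 10 0 -75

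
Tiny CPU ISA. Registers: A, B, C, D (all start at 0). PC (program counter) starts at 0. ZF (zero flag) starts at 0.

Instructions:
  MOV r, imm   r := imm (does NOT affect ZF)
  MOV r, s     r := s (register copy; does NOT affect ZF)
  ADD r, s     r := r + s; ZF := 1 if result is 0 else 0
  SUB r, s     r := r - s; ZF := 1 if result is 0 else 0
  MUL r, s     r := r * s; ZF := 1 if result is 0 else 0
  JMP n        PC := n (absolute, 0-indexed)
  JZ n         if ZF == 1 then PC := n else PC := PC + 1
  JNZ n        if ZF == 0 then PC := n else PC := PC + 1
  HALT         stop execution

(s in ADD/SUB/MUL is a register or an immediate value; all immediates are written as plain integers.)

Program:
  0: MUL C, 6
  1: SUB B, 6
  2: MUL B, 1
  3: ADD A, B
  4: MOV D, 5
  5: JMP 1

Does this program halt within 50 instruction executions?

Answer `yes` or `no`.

Step 1: PC=0 exec 'MUL C, 6'. After: A=0 B=0 C=0 D=0 ZF=1 PC=1
Step 2: PC=1 exec 'SUB B, 6'. After: A=0 B=-6 C=0 D=0 ZF=0 PC=2
Step 3: PC=2 exec 'MUL B, 1'. After: A=0 B=-6 C=0 D=0 ZF=0 PC=3
Step 4: PC=3 exec 'ADD A, B'. After: A=-6 B=-6 C=0 D=0 ZF=0 PC=4
Step 5: PC=4 exec 'MOV D, 5'. After: A=-6 B=-6 C=0 D=5 ZF=0 PC=5
Step 6: PC=5 exec 'JMP 1'. After: A=-6 B=-6 C=0 D=5 ZF=0 PC=1
Step 7: PC=1 exec 'SUB B, 6'. After: A=-6 B=-12 C=0 D=5 ZF=0 PC=2
Step 8: PC=2 exec 'MUL B, 1'. After: A=-6 B=-12 C=0 D=5 ZF=0 PC=3
Step 9: PC=3 exec 'ADD A, B'. After: A=-18 B=-12 C=0 D=5 ZF=0 PC=4
Step 10: PC=4 exec 'MOV D, 5'. After: A=-18 B=-12 C=0 D=5 ZF=0 PC=5
Step 11: PC=5 exec 'JMP 1'. After: A=-18 B=-12 C=0 D=5 ZF=0 PC=1
Step 12: PC=1 exec 'SUB B, 6'. After: A=-18 B=-18 C=0 D=5 ZF=0 PC=2
Step 13: PC=2 exec 'MUL B, 1'. After: A=-18 B=-18 C=0 D=5 ZF=0 PC=3
Step 14: PC=3 exec 'ADD A, B'. After: A=-36 B=-18 C=0 D=5 ZF=0 PC=4
Step 15: PC=4 exec 'MOV D, 5'. After: A=-36 B=-18 C=0 D=5 ZF=0 PC=5
After 50 steps: not halted. PC revisits the same instructions with no path to HALT; will never halt.

Answer: no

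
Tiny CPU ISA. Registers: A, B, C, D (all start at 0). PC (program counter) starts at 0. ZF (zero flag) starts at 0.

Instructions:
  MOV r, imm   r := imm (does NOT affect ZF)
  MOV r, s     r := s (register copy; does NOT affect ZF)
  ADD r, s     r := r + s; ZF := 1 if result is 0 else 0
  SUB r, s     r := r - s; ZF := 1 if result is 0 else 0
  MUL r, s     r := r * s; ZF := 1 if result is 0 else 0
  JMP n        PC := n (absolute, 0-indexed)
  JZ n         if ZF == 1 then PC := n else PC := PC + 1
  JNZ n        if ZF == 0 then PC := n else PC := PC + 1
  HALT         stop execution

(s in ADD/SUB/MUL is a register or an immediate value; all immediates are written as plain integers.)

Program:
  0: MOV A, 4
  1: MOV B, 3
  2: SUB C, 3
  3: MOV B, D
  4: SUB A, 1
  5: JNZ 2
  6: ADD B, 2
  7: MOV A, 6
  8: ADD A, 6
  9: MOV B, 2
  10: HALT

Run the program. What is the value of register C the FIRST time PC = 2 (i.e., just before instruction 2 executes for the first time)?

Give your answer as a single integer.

Step 1: PC=0 exec 'MOV A, 4'. After: A=4 B=0 C=0 D=0 ZF=0 PC=1
Step 2: PC=1 exec 'MOV B, 3'. After: A=4 B=3 C=0 D=0 ZF=0 PC=2
First time PC=2: C=0

0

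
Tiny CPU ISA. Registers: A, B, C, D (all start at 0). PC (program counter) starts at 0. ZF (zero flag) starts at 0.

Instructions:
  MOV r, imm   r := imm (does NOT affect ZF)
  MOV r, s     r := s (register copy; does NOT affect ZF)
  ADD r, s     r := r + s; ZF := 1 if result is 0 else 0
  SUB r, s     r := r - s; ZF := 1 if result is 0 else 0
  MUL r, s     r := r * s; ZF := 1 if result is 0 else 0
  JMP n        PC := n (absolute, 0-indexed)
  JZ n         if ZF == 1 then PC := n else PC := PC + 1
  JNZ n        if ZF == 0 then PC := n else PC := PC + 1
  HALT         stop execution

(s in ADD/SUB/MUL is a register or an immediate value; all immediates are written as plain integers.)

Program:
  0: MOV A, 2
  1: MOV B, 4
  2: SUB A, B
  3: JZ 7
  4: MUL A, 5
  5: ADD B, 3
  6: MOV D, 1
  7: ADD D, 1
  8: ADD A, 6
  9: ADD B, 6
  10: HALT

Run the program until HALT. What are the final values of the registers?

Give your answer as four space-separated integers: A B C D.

Answer: -4 13 0 2

Derivation:
Step 1: PC=0 exec 'MOV A, 2'. After: A=2 B=0 C=0 D=0 ZF=0 PC=1
Step 2: PC=1 exec 'MOV B, 4'. After: A=2 B=4 C=0 D=0 ZF=0 PC=2
Step 3: PC=2 exec 'SUB A, B'. After: A=-2 B=4 C=0 D=0 ZF=0 PC=3
Step 4: PC=3 exec 'JZ 7'. After: A=-2 B=4 C=0 D=0 ZF=0 PC=4
Step 5: PC=4 exec 'MUL A, 5'. After: A=-10 B=4 C=0 D=0 ZF=0 PC=5
Step 6: PC=5 exec 'ADD B, 3'. After: A=-10 B=7 C=0 D=0 ZF=0 PC=6
Step 7: PC=6 exec 'MOV D, 1'. After: A=-10 B=7 C=0 D=1 ZF=0 PC=7
Step 8: PC=7 exec 'ADD D, 1'. After: A=-10 B=7 C=0 D=2 ZF=0 PC=8
Step 9: PC=8 exec 'ADD A, 6'. After: A=-4 B=7 C=0 D=2 ZF=0 PC=9
Step 10: PC=9 exec 'ADD B, 6'. After: A=-4 B=13 C=0 D=2 ZF=0 PC=10
Step 11: PC=10 exec 'HALT'. After: A=-4 B=13 C=0 D=2 ZF=0 PC=10 HALTED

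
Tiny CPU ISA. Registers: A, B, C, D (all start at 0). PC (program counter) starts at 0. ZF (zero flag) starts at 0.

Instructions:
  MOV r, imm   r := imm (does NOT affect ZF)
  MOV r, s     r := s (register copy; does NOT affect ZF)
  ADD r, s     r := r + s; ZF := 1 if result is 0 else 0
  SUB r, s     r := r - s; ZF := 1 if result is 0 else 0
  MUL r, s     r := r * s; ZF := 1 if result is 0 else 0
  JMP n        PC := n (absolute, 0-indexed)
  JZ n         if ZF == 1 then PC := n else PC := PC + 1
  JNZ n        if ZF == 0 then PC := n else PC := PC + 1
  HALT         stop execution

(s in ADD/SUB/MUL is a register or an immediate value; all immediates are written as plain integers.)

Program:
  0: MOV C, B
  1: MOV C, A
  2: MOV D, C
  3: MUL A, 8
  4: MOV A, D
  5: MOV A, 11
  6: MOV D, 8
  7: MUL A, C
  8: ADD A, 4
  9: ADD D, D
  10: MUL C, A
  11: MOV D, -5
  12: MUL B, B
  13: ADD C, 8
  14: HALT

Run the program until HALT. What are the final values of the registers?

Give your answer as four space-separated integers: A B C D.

Step 1: PC=0 exec 'MOV C, B'. After: A=0 B=0 C=0 D=0 ZF=0 PC=1
Step 2: PC=1 exec 'MOV C, A'. After: A=0 B=0 C=0 D=0 ZF=0 PC=2
Step 3: PC=2 exec 'MOV D, C'. After: A=0 B=0 C=0 D=0 ZF=0 PC=3
Step 4: PC=3 exec 'MUL A, 8'. After: A=0 B=0 C=0 D=0 ZF=1 PC=4
Step 5: PC=4 exec 'MOV A, D'. After: A=0 B=0 C=0 D=0 ZF=1 PC=5
Step 6: PC=5 exec 'MOV A, 11'. After: A=11 B=0 C=0 D=0 ZF=1 PC=6
Step 7: PC=6 exec 'MOV D, 8'. After: A=11 B=0 C=0 D=8 ZF=1 PC=7
Step 8: PC=7 exec 'MUL A, C'. After: A=0 B=0 C=0 D=8 ZF=1 PC=8
Step 9: PC=8 exec 'ADD A, 4'. After: A=4 B=0 C=0 D=8 ZF=0 PC=9
Step 10: PC=9 exec 'ADD D, D'. After: A=4 B=0 C=0 D=16 ZF=0 PC=10
Step 11: PC=10 exec 'MUL C, A'. After: A=4 B=0 C=0 D=16 ZF=1 PC=11
Step 12: PC=11 exec 'MOV D, -5'. After: A=4 B=0 C=0 D=-5 ZF=1 PC=12
Step 13: PC=12 exec 'MUL B, B'. After: A=4 B=0 C=0 D=-5 ZF=1 PC=13
Step 14: PC=13 exec 'ADD C, 8'. After: A=4 B=0 C=8 D=-5 ZF=0 PC=14
Step 15: PC=14 exec 'HALT'. After: A=4 B=0 C=8 D=-5 ZF=0 PC=14 HALTED

Answer: 4 0 8 -5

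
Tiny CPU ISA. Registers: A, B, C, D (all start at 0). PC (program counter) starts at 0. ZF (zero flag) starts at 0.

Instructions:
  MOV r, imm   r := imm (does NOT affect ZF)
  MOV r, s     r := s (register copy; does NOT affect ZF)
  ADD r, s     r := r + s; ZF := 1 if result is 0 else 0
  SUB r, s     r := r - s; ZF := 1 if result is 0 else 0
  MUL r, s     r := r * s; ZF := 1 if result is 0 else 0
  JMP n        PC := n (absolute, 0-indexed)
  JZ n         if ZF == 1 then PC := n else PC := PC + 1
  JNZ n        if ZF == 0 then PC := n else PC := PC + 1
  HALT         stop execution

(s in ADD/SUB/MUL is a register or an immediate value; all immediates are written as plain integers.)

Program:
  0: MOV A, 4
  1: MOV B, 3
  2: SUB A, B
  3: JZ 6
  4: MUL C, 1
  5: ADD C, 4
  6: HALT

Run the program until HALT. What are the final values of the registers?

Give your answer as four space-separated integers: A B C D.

Step 1: PC=0 exec 'MOV A, 4'. After: A=4 B=0 C=0 D=0 ZF=0 PC=1
Step 2: PC=1 exec 'MOV B, 3'. After: A=4 B=3 C=0 D=0 ZF=0 PC=2
Step 3: PC=2 exec 'SUB A, B'. After: A=1 B=3 C=0 D=0 ZF=0 PC=3
Step 4: PC=3 exec 'JZ 6'. After: A=1 B=3 C=0 D=0 ZF=0 PC=4
Step 5: PC=4 exec 'MUL C, 1'. After: A=1 B=3 C=0 D=0 ZF=1 PC=5
Step 6: PC=5 exec 'ADD C, 4'. After: A=1 B=3 C=4 D=0 ZF=0 PC=6
Step 7: PC=6 exec 'HALT'. After: A=1 B=3 C=4 D=0 ZF=0 PC=6 HALTED

Answer: 1 3 4 0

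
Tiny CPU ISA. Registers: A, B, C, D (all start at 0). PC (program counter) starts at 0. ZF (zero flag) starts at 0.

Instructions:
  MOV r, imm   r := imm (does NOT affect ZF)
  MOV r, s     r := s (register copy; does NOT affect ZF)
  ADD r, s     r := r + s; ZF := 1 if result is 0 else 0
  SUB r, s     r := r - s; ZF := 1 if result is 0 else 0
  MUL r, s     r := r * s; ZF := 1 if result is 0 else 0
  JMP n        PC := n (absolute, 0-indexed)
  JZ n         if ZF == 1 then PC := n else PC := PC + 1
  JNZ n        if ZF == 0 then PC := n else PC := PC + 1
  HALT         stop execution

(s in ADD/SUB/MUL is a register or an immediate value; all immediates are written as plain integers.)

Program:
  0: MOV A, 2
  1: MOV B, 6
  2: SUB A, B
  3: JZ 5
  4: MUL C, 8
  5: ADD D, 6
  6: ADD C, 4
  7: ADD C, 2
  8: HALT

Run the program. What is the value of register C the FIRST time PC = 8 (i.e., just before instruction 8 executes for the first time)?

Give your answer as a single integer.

Step 1: PC=0 exec 'MOV A, 2'. After: A=2 B=0 C=0 D=0 ZF=0 PC=1
Step 2: PC=1 exec 'MOV B, 6'. After: A=2 B=6 C=0 D=0 ZF=0 PC=2
Step 3: PC=2 exec 'SUB A, B'. After: A=-4 B=6 C=0 D=0 ZF=0 PC=3
Step 4: PC=3 exec 'JZ 5'. After: A=-4 B=6 C=0 D=0 ZF=0 PC=4
Step 5: PC=4 exec 'MUL C, 8'. After: A=-4 B=6 C=0 D=0 ZF=1 PC=5
Step 6: PC=5 exec 'ADD D, 6'. After: A=-4 B=6 C=0 D=6 ZF=0 PC=6
Step 7: PC=6 exec 'ADD C, 4'. After: A=-4 B=6 C=4 D=6 ZF=0 PC=7
Step 8: PC=7 exec 'ADD C, 2'. After: A=-4 B=6 C=6 D=6 ZF=0 PC=8
First time PC=8: C=6

6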